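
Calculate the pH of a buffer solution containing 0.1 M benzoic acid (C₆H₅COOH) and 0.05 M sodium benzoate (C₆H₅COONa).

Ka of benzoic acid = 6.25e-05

pKa = -log(6.25e-05) = 4.20. pH = pKa + log([A⁻]/[HA]) = 4.20 + log(0.05/0.1)

pH = 3.90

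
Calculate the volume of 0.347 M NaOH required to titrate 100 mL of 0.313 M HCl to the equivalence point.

At equivalence: moles acid = moles base. moles HCl = 0.313 × 100/1000 = 0.0313 mol. V_base = moles / 0.347 × 1000 = 90.2 mL.

V_{base} = 90.2 mL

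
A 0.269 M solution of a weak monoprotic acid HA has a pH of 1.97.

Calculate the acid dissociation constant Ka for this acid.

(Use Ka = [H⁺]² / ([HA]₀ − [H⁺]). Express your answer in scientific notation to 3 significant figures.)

[H⁺] = 10^(−pH) = 10^(−1.97) = 1.072e-02 M. For HA ⇌ H⁺ + A⁻, Ka = [H⁺][A⁻]/[HA] = [H⁺]² / ([HA]₀ − [H⁺]) = (1.072e-02)² / (0.269 − 1.072e-02) = 4.45e-04.

K_a = 4.45e-04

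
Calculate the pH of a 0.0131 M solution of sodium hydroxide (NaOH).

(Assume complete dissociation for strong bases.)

[OH⁻] = 0.0131 M for strong base. pOH = -log[OH⁻] = 1.88, pH = 14 - pOH

pH = 12.12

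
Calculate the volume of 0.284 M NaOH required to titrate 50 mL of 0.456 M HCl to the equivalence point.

At equivalence: moles acid = moles base. moles HCl = 0.456 × 50/1000 = 0.0228 mol. V_base = moles / 0.284 × 1000 = 80.3 mL.

V_{base} = 80.3 mL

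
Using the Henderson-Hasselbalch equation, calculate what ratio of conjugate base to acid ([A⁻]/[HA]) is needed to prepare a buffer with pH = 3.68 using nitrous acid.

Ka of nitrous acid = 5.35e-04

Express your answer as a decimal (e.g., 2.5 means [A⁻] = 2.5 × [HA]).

pKa = -log(5.35e-04) = 3.2716. pH = pKa + log([A⁻]/[HA]), so log([A⁻]/[HA]) = pH − pKa = 3.68 − 3.2716 = 0.4084. [A⁻]/[HA] = 10^(0.4084) = 2.56

[A⁻]/[HA] = 2.56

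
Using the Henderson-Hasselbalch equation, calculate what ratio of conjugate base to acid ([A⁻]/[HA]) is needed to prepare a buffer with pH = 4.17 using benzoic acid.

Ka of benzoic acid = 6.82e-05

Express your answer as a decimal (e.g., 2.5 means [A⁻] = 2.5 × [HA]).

pKa = -log(6.82e-05) = 4.1662. pH = pKa + log([A⁻]/[HA]), so log([A⁻]/[HA]) = pH − pKa = 4.17 − 4.1662 = 0.0038. [A⁻]/[HA] = 10^(0.0038) = 1.01

[A⁻]/[HA] = 1.01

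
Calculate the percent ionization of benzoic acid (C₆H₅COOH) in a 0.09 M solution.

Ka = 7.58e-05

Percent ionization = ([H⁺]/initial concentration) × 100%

Using Ka equilibrium: x² + Ka×x - Ka×C = 0. Solving: [H⁺] = 2.5743e-03. Percent = (2.5743e-03/0.09) × 100

Percent ionization = 2.86%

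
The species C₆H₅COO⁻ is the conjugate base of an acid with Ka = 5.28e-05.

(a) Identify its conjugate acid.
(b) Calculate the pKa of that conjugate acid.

(a) The conjugate acid is formed by adding one H⁺ to C₆H₅COO⁻, giving C₆H₅COOH. (b) pKa = -log(Ka) = -log(5.28e-05) = 4.28.

Conjugate acid: C₆H₅COOH; pK_a = 4.28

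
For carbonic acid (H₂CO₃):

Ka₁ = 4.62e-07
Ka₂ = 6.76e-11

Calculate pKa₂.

pKa₂ = -log(Ka₂) = -log(6.76e-11) = 10.17.

pK_{a2} = 10.17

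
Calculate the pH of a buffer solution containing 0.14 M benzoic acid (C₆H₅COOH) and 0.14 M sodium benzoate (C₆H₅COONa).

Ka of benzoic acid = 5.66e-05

pKa = -log(5.66e-05) = 4.25. pH = pKa + log([A⁻]/[HA]) = 4.25 + log(0.14/0.14)

pH = 4.25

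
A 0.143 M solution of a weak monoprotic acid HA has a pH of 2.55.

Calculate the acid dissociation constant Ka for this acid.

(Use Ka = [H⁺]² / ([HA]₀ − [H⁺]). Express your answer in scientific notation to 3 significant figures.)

[H⁺] = 10^(−pH) = 10^(−2.55) = 2.818e-03 M. For HA ⇌ H⁺ + A⁻, Ka = [H⁺][A⁻]/[HA] = [H⁺]² / ([HA]₀ − [H⁺]) = (2.818e-03)² / (0.143 − 2.818e-03) = 5.67e-05.

K_a = 5.67e-05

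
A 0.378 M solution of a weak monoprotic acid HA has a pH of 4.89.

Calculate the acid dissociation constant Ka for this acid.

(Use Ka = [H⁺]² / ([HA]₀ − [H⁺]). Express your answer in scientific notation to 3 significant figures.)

[H⁺] = 10^(−pH) = 10^(−4.89) = 1.288e-05 M. For HA ⇌ H⁺ + A⁻, Ka = [H⁺][A⁻]/[HA] = [H⁺]² / ([HA]₀ − [H⁺]) = (1.288e-05)² / (0.378 − 1.288e-05) = 4.39e-10.

K_a = 4.39e-10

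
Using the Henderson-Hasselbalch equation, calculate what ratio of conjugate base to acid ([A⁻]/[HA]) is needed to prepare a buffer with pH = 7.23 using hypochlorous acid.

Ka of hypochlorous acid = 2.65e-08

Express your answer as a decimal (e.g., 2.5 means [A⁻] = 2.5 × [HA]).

pKa = -log(2.65e-08) = 7.5768. pH = pKa + log([A⁻]/[HA]), so log([A⁻]/[HA]) = pH − pKa = 7.23 − 7.5768 = -0.3468. [A⁻]/[HA] = 10^(-0.3468) = 0.450

[A⁻]/[HA] = 0.450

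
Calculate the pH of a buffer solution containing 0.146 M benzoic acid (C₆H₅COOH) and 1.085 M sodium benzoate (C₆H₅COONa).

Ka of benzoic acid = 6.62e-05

pKa = -log(6.62e-05) = 4.18. pH = pKa + log([A⁻]/[HA]) = 4.18 + log(1.085/0.146)

pH = 5.05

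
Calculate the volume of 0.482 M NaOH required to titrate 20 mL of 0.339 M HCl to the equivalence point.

At equivalence: moles acid = moles base. moles HCl = 0.339 × 20/1000 = 0.00678 mol. V_base = moles / 0.482 × 1000 = 14.1 mL.

V_{base} = 14.1 mL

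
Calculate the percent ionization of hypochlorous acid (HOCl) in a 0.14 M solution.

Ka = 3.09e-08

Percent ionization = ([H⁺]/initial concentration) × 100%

Using Ka equilibrium: x² + Ka×x - Ka×C = 0. Solving: [H⁺] = 6.5757e-05. Percent = (6.5757e-05/0.14) × 100

Percent ionization = 0.047%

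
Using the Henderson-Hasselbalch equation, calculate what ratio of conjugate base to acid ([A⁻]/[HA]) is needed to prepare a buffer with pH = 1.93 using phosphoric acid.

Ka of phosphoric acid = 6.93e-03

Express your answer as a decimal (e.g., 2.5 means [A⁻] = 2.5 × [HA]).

pKa = -log(6.93e-03) = 2.1593. pH = pKa + log([A⁻]/[HA]), so log([A⁻]/[HA]) = pH − pKa = 1.93 − 2.1593 = -0.2293. [A⁻]/[HA] = 10^(-0.2293) = 0.590

[A⁻]/[HA] = 0.590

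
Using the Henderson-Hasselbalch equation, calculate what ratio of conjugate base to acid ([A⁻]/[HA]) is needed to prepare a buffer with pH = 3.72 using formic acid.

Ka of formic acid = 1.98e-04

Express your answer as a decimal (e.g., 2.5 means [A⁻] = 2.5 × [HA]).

pKa = -log(1.98e-04) = 3.7033. pH = pKa + log([A⁻]/[HA]), so log([A⁻]/[HA]) = pH − pKa = 3.72 − 3.7033 = 0.0167. [A⁻]/[HA] = 10^(0.0167) = 1.04

[A⁻]/[HA] = 1.04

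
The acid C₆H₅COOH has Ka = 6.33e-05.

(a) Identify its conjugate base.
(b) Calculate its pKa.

(a) The conjugate base is formed by removing one H⁺ from C₆H₅COOH, giving C₆H₅COO⁻. (b) pKa = -log(Ka) = -log(6.33e-05) = 4.20.

Conjugate base: C₆H₅COO⁻; pK_a = 4.20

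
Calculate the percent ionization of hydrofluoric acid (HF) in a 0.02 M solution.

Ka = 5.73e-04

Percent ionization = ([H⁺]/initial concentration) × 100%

Using Ka equilibrium: x² + Ka×x - Ka×C = 0. Solving: [H⁺] = 3.1109e-03. Percent = (3.1109e-03/0.02) × 100

Percent ionization = 15.6%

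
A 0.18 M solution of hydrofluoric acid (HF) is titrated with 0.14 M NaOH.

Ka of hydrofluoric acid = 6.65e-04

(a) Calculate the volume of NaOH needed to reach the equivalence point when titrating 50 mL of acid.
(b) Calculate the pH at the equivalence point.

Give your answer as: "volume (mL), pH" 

moles acid = 0.18 × 50/1000 = 0.009 mol; V_base = moles/0.14 × 1000 = 64.3 mL. At equivalence only the conjugate base is present: [A⁻] = 0.009/0.114 = 7.8750e-02 M. Kb = Kw/Ka = 1.50e-11; [OH⁻] = √(Kb × [A⁻]) = 1.0882e-06; pOH = 5.96; pH = 14 - pOH = 8.04.

V = 64.3 mL, pH = 8.04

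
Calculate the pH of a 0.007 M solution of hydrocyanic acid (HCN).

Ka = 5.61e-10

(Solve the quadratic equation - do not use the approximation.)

x² + Ka×x - Ka×C = 0. Using quadratic formula: [H⁺] = 1.9814e-06

pH = 5.70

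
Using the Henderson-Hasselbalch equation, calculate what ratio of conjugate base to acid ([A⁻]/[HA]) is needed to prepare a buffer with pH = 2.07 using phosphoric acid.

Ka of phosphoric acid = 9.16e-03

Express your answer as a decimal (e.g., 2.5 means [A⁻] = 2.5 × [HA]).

pKa = -log(9.16e-03) = 2.0381. pH = pKa + log([A⁻]/[HA]), so log([A⁻]/[HA]) = pH − pKa = 2.07 − 2.0381 = 0.0319. [A⁻]/[HA] = 10^(0.0319) = 1.08

[A⁻]/[HA] = 1.08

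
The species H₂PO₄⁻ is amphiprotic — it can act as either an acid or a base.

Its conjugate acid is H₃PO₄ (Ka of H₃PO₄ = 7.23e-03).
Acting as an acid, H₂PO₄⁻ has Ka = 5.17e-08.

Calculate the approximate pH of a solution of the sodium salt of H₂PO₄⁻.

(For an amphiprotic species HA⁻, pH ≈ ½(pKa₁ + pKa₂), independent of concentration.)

pKa₁ = -log(7.23e-03) = 2.14; pKa₂ = -log(5.17e-08) = 7.29. For an amphiprotic species, pH ≈ ½(pKa₁ + pKa₂) = ½(2.14 + 7.29) = 4.71.

pH = 4.71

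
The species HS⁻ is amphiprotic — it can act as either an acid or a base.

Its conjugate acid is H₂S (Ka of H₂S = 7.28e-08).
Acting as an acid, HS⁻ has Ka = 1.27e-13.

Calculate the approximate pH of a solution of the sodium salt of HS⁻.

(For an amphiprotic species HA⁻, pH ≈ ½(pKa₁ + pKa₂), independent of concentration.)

pKa₁ = -log(7.28e-08) = 7.14; pKa₂ = -log(1.27e-13) = 12.90. For an amphiprotic species, pH ≈ ½(pKa₁ + pKa₂) = ½(7.14 + 12.90) = 10.02.

pH = 10.02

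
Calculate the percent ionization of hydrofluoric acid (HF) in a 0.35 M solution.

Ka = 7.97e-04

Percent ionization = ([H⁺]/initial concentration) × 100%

Using Ka equilibrium: x² + Ka×x - Ka×C = 0. Solving: [H⁺] = 1.6308e-02. Percent = (1.6308e-02/0.35) × 100

Percent ionization = 4.66%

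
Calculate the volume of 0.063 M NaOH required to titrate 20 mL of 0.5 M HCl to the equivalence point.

At equivalence: moles acid = moles base. moles HCl = 0.5 × 20/1000 = 0.01 mol. V_base = moles / 0.063 × 1000 = 158.7 mL.

V_{base} = 158.7 mL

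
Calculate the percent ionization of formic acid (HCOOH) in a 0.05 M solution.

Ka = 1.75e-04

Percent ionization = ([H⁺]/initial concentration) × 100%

Using Ka equilibrium: x² + Ka×x - Ka×C = 0. Solving: [H⁺] = 2.8718e-03. Percent = (2.8718e-03/0.05) × 100

Percent ionization = 5.74%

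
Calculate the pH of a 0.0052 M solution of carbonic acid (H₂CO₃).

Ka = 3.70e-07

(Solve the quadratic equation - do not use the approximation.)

x² + Ka×x - Ka×C = 0. Using quadratic formula: [H⁺] = 4.3679e-05

pH = 4.36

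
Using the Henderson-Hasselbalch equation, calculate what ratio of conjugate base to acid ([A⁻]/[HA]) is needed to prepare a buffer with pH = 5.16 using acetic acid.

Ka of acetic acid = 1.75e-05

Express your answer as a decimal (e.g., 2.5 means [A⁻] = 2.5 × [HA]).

pKa = -log(1.75e-05) = 4.7570. pH = pKa + log([A⁻]/[HA]), so log([A⁻]/[HA]) = pH − pKa = 5.16 − 4.7570 = 0.4030. [A⁻]/[HA] = 10^(0.4030) = 2.53

[A⁻]/[HA] = 2.53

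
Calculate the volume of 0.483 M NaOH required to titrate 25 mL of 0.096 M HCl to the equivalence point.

At equivalence: moles acid = moles base. moles HCl = 0.096 × 25/1000 = 0.0024 mol. V_base = moles / 0.483 × 1000 = 5.0 mL.

V_{base} = 5.0 mL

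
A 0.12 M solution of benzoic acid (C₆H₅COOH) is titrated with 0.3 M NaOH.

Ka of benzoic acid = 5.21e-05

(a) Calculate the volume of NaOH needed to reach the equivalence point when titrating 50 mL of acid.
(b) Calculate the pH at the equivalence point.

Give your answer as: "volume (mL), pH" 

moles acid = 0.12 × 50/1000 = 0.006 mol; V_base = moles/0.3 × 1000 = 20.0 mL. At equivalence only the conjugate base is present: [A⁻] = 0.006/0.070 = 8.5714e-02 M. Kb = Kw/Ka = 1.92e-10; [OH⁻] = √(Kb × [A⁻]) = 4.0561e-06; pOH = 5.39; pH = 14 - pOH = 8.61.

V = 20.0 mL, pH = 8.61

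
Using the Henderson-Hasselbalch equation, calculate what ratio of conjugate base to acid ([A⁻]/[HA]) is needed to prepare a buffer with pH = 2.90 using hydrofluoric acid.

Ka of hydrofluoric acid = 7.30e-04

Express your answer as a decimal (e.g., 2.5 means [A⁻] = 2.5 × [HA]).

pKa = -log(7.30e-04) = 3.1367. pH = pKa + log([A⁻]/[HA]), so log([A⁻]/[HA]) = pH − pKa = 2.90 − 3.1367 = -0.2367. [A⁻]/[HA] = 10^(-0.2367) = 0.580

[A⁻]/[HA] = 0.580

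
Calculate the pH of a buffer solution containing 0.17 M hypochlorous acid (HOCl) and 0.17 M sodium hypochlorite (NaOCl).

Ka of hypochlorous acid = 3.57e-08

pKa = -log(3.57e-08) = 7.45. pH = pKa + log([A⁻]/[HA]) = 7.45 + log(0.17/0.17)

pH = 7.45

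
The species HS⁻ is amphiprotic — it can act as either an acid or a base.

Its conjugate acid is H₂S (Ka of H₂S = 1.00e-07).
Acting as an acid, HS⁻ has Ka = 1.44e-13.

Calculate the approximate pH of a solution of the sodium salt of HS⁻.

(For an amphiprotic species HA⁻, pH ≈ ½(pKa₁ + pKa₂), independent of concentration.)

pKa₁ = -log(1.00e-07) = 7.00; pKa₂ = -log(1.44e-13) = 12.84. For an amphiprotic species, pH ≈ ½(pKa₁ + pKa₂) = ½(7.00 + 12.84) = 9.92.

pH = 9.92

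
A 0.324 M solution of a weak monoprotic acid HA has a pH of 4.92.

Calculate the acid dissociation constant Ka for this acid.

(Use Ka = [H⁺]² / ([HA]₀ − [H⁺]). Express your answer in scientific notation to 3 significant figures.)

[H⁺] = 10^(−pH) = 10^(−4.92) = 1.202e-05 M. For HA ⇌ H⁺ + A⁻, Ka = [H⁺][A⁻]/[HA] = [H⁺]² / ([HA]₀ − [H⁺]) = (1.202e-05)² / (0.324 − 1.202e-05) = 4.46e-10.

K_a = 4.46e-10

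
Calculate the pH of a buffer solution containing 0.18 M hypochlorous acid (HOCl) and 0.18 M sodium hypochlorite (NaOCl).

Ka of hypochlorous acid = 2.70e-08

pKa = -log(2.70e-08) = 7.57. pH = pKa + log([A⁻]/[HA]) = 7.57 + log(0.18/0.18)

pH = 7.57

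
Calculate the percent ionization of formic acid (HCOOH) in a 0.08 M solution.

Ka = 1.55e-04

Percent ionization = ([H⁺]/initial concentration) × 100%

Using Ka equilibrium: x² + Ka×x - Ka×C = 0. Solving: [H⁺] = 3.4447e-03. Percent = (3.4447e-03/0.08) × 100

Percent ionization = 4.31%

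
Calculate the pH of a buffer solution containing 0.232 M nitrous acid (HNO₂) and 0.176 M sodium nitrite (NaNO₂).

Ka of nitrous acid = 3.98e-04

pKa = -log(3.98e-04) = 3.40. pH = pKa + log([A⁻]/[HA]) = 3.40 + log(0.176/0.232)

pH = 3.28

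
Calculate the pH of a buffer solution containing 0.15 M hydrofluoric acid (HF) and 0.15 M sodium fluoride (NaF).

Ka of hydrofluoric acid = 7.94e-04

pKa = -log(7.94e-04) = 3.10. pH = pKa + log([A⁻]/[HA]) = 3.10 + log(0.15/0.15)

pH = 3.10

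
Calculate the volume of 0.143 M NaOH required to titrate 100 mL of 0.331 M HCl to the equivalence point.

At equivalence: moles acid = moles base. moles HCl = 0.331 × 100/1000 = 0.0331 mol. V_base = moles / 0.143 × 1000 = 231.5 mL.

V_{base} = 231.5 mL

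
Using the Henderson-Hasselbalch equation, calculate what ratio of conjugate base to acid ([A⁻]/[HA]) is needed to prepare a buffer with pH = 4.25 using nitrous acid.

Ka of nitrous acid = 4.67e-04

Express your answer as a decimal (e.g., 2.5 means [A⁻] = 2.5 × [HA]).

pKa = -log(4.67e-04) = 3.3307. pH = pKa + log([A⁻]/[HA]), so log([A⁻]/[HA]) = pH − pKa = 4.25 − 3.3307 = 0.9193. [A⁻]/[HA] = 10^(0.9193) = 8.30

[A⁻]/[HA] = 8.30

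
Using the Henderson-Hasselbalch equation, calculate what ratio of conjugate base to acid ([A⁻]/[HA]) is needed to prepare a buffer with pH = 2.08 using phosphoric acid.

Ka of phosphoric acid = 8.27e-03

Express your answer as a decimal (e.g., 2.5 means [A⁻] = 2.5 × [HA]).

pKa = -log(8.27e-03) = 2.0825. pH = pKa + log([A⁻]/[HA]), so log([A⁻]/[HA]) = pH − pKa = 2.08 − 2.0825 = -0.0025. [A⁻]/[HA] = 10^(-0.0025) = 0.994

[A⁻]/[HA] = 0.994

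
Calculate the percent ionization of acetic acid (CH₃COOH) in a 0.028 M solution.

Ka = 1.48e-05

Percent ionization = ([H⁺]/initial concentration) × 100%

Using Ka equilibrium: x² + Ka×x - Ka×C = 0. Solving: [H⁺] = 6.3638e-04. Percent = (6.3638e-04/0.028) × 100

Percent ionization = 2.27%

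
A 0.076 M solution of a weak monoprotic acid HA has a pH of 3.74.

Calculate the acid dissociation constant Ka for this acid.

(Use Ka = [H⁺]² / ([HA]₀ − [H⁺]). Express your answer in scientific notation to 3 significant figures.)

[H⁺] = 10^(−pH) = 10^(−3.74) = 1.820e-04 M. For HA ⇌ H⁺ + A⁻, Ka = [H⁺][A⁻]/[HA] = [H⁺]² / ([HA]₀ − [H⁺]) = (1.820e-04)² / (0.076 − 1.820e-04) = 4.37e-07.

K_a = 4.37e-07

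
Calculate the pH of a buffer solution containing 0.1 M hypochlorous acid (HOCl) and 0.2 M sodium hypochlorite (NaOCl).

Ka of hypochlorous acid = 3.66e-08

pKa = -log(3.66e-08) = 7.44. pH = pKa + log([A⁻]/[HA]) = 7.44 + log(0.2/0.1)

pH = 7.74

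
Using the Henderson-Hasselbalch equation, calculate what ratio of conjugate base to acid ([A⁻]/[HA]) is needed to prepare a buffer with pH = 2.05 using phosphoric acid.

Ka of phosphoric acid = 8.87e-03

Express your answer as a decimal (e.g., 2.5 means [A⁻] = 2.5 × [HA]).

pKa = -log(8.87e-03) = 2.0521. pH = pKa + log([A⁻]/[HA]), so log([A⁻]/[HA]) = pH − pKa = 2.05 − 2.0521 = -0.0021. [A⁻]/[HA] = 10^(-0.0021) = 0.995

[A⁻]/[HA] = 0.995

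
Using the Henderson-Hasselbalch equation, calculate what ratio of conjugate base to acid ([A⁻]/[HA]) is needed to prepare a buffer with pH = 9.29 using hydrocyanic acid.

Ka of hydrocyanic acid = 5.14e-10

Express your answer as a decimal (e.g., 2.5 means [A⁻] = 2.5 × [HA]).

pKa = -log(5.14e-10) = 9.2890. pH = pKa + log([A⁻]/[HA]), so log([A⁻]/[HA]) = pH − pKa = 9.29 − 9.2890 = 0.0010. [A⁻]/[HA] = 10^(0.0010) = 1.00

[A⁻]/[HA] = 1.00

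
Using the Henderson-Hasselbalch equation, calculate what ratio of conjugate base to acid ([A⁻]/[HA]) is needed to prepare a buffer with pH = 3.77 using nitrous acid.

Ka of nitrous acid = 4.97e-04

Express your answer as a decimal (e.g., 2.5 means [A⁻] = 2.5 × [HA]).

pKa = -log(4.97e-04) = 3.3036. pH = pKa + log([A⁻]/[HA]), so log([A⁻]/[HA]) = pH − pKa = 3.77 − 3.3036 = 0.4664. [A⁻]/[HA] = 10^(0.4664) = 2.93

[A⁻]/[HA] = 2.93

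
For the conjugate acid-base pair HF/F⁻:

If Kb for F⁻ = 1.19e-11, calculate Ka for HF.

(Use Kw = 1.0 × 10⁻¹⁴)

For a conjugate pair Ka × Kb = Kw, so Ka = Kw/Kb = 1.0 × 10⁻¹⁴ / 1.19e-11 = 8.40e-04.

K_a = 8.40e-04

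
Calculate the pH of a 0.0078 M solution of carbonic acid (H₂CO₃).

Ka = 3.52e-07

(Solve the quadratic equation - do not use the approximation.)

x² + Ka×x - Ka×C = 0. Using quadratic formula: [H⁺] = 5.2223e-05

pH = 4.28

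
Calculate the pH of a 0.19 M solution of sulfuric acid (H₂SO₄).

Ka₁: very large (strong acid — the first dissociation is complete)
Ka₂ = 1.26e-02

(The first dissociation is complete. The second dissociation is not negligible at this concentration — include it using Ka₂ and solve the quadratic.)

First dissociation is complete: [H⁺]₀ = [HSO₄⁻]₀ = C = 0.19 M. Second dissociation HSO₄⁻ ⇌ H⁺ + SO₄²⁻: let x = [SO₄²⁻]. Ka₂ = (C + x)·x / (C − x) = 1.26e-02 → x² + (C + Ka₂)·x − Ka₂·C = 0 → x² + 0.20260·x − 2.394e-03 = 0. x = (−0.20260 + √(0.20260² + 4 × 2.394e-03)) / 2 = 1.1198e-02 M. [H⁺] = C + x = 0.19 + 1.1198e-02 = 2.0120e-01 M. pH = -log(2.0120e-01) = 0.70.

pH = 0.70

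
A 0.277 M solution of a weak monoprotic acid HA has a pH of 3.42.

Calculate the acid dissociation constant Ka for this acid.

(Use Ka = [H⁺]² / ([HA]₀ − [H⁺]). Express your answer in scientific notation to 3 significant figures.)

[H⁺] = 10^(−pH) = 10^(−3.42) = 3.802e-04 M. For HA ⇌ H⁺ + A⁻, Ka = [H⁺][A⁻]/[HA] = [H⁺]² / ([HA]₀ − [H⁺]) = (3.802e-04)² / (0.277 − 3.802e-04) = 5.23e-07.

K_a = 5.23e-07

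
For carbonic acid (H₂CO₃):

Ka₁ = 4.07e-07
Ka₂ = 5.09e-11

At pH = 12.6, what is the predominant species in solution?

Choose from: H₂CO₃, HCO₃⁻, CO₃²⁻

pKa₁ = 6.39, pKa₂ = 10.29. For a polyprotic acid the predominant species crosses at each pKa: below pKa_n the protonated form dominates, above it the deprotonated form does. At pH = 12.6, the predominant species is CO₃²⁻.

CO₃²⁻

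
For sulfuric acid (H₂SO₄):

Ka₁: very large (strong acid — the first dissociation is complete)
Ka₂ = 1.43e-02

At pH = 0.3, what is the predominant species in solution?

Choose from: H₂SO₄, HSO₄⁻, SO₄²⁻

The first dissociation is complete, so H₂SO₄ itself is never the predominant species in water; pKa₂ = -log(1.43e-02) = 1.84. For a polyprotic acid the predominant species crosses at each pKa: below pKa_n the protonated form dominates, above it the deprotonated form does. At pH = 0.3, the predominant species is HSO₄⁻.

HSO₄⁻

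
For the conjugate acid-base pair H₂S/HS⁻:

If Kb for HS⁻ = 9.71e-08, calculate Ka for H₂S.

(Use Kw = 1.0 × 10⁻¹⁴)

For a conjugate pair Ka × Kb = Kw, so Ka = Kw/Kb = 1.0 × 10⁻¹⁴ / 9.71e-08 = 1.03e-07.

K_a = 1.03e-07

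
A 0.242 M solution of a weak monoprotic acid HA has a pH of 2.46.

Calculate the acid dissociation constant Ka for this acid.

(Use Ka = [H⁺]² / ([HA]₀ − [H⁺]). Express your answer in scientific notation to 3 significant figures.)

[H⁺] = 10^(−pH) = 10^(−2.46) = 3.467e-03 M. For HA ⇌ H⁺ + A⁻, Ka = [H⁺][A⁻]/[HA] = [H⁺]² / ([HA]₀ − [H⁺]) = (3.467e-03)² / (0.242 − 3.467e-03) = 5.04e-05.

K_a = 5.04e-05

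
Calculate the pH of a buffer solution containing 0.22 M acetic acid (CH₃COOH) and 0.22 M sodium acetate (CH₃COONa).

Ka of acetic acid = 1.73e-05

pKa = -log(1.73e-05) = 4.76. pH = pKa + log([A⁻]/[HA]) = 4.76 + log(0.22/0.22)

pH = 4.76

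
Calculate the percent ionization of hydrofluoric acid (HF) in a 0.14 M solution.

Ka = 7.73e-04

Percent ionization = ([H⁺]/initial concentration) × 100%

Using Ka equilibrium: x² + Ka×x - Ka×C = 0. Solving: [H⁺] = 1.0024e-02. Percent = (1.0024e-02/0.14) × 100

Percent ionization = 7.16%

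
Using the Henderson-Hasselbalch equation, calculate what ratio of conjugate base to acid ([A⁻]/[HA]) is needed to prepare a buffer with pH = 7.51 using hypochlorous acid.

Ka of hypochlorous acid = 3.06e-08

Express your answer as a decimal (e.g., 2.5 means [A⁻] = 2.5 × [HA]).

pKa = -log(3.06e-08) = 7.5143. pH = pKa + log([A⁻]/[HA]), so log([A⁻]/[HA]) = pH − pKa = 7.51 − 7.5143 = -0.0043. [A⁻]/[HA] = 10^(-0.0043) = 0.990

[A⁻]/[HA] = 0.990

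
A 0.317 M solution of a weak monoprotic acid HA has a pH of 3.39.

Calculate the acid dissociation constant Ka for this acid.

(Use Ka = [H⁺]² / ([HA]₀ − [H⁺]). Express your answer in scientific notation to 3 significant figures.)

[H⁺] = 10^(−pH) = 10^(−3.39) = 4.074e-04 M. For HA ⇌ H⁺ + A⁻, Ka = [H⁺][A⁻]/[HA] = [H⁺]² / ([HA]₀ − [H⁺]) = (4.074e-04)² / (0.317 − 4.074e-04) = 5.24e-07.

K_a = 5.24e-07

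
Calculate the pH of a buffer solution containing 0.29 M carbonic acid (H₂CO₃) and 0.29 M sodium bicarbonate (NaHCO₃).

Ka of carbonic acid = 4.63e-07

pKa = -log(4.63e-07) = 6.33. pH = pKa + log([A⁻]/[HA]) = 6.33 + log(0.29/0.29)

pH = 6.33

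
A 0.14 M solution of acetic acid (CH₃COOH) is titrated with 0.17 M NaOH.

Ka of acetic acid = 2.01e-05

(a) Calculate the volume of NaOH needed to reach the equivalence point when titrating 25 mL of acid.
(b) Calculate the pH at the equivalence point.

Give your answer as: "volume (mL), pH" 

moles acid = 0.14 × 25/1000 = 0.0035 mol; V_base = moles/0.17 × 1000 = 20.6 mL. At equivalence only the conjugate base is present: [A⁻] = 0.0035/0.046 = 7.6774e-02 M. Kb = Kw/Ka = 4.98e-10; [OH⁻] = √(Kb × [A⁻]) = 6.1803e-06; pOH = 5.21; pH = 14 - pOH = 8.79.

V = 20.6 mL, pH = 8.79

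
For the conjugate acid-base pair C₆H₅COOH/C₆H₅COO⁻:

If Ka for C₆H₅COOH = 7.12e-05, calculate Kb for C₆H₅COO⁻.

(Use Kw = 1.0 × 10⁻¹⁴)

For a conjugate pair Ka × Kb = Kw, so Kb = Kw/Ka = 1.0 × 10⁻¹⁴ / 7.12e-05 = 1.40e-10.

K_b = 1.40e-10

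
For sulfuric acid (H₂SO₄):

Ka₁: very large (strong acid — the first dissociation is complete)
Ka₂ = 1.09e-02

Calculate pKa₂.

pKa₂ = -log(Ka₂) = -log(1.09e-02) = 1.96.

pK_{a2} = 1.96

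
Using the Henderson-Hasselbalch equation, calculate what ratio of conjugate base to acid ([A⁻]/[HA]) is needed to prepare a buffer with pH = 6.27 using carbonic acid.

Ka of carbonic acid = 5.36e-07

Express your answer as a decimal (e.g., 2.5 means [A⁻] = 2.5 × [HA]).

pKa = -log(5.36e-07) = 6.2708. pH = pKa + log([A⁻]/[HA]), so log([A⁻]/[HA]) = pH − pKa = 6.27 − 6.2708 = -0.0008. [A⁻]/[HA] = 10^(-0.0008) = 0.998

[A⁻]/[HA] = 0.998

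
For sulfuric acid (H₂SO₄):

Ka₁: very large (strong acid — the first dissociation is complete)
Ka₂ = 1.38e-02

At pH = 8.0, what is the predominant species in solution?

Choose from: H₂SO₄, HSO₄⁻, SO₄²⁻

The first dissociation is complete, so H₂SO₄ itself is never the predominant species in water; pKa₂ = -log(1.38e-02) = 1.86. For a polyprotic acid the predominant species crosses at each pKa: below pKa_n the protonated form dominates, above it the deprotonated form does. At pH = 8.0, the predominant species is SO₄²⁻.

SO₄²⁻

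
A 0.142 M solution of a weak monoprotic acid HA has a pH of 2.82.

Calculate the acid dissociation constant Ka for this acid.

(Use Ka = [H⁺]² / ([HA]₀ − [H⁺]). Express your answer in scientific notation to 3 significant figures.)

[H⁺] = 10^(−pH) = 10^(−2.82) = 1.514e-03 M. For HA ⇌ H⁺ + A⁻, Ka = [H⁺][A⁻]/[HA] = [H⁺]² / ([HA]₀ − [H⁺]) = (1.514e-03)² / (0.142 − 1.514e-03) = 1.63e-05.

K_a = 1.63e-05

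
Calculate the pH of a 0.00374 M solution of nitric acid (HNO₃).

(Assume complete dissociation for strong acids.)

[H⁺] = 0.00374 M for strong acid. pH = -log[H⁺] = -log(0.00374)

pH = 2.43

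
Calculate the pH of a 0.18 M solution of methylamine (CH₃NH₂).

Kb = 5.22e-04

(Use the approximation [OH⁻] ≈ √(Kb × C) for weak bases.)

[OH⁻] = √(Kb × C) = √(5.22e-04 × 0.18) = 9.6933e-03. pOH = 2.01, pH = 14 - pOH

pH = 11.99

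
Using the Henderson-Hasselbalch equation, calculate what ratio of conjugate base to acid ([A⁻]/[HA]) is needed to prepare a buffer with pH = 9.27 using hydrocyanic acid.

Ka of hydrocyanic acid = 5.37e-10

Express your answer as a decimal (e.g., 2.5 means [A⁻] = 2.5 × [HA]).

pKa = -log(5.37e-10) = 9.2700. pH = pKa + log([A⁻]/[HA]), so log([A⁻]/[HA]) = pH − pKa = 9.27 − 9.2700 = -0.0000. [A⁻]/[HA] = 10^(-0.0000) = 1.00

[A⁻]/[HA] = 1.00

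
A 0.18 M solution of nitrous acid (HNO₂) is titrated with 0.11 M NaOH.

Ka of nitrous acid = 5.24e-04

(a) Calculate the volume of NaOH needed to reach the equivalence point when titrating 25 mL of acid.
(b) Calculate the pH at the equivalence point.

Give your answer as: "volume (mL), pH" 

moles acid = 0.18 × 25/1000 = 0.0045 mol; V_base = moles/0.11 × 1000 = 40.9 mL. At equivalence only the conjugate base is present: [A⁻] = 0.0045/0.066 = 6.8276e-02 M. Kb = Kw/Ka = 1.91e-11; [OH⁻] = √(Kb × [A⁻]) = 1.1415e-06; pOH = 5.94; pH = 14 - pOH = 8.06.

V = 40.9 mL, pH = 8.06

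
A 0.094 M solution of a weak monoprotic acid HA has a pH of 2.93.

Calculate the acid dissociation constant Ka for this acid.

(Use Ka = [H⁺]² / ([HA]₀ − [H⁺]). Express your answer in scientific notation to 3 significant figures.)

[H⁺] = 10^(−pH) = 10^(−2.93) = 1.175e-03 M. For HA ⇌ H⁺ + A⁻, Ka = [H⁺][A⁻]/[HA] = [H⁺]² / ([HA]₀ − [H⁺]) = (1.175e-03)² / (0.094 − 1.175e-03) = 1.49e-05.

K_a = 1.49e-05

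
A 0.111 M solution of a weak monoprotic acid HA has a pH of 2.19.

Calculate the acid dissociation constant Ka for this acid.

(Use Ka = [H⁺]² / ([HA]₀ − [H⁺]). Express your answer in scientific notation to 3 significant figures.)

[H⁺] = 10^(−pH) = 10^(−2.19) = 6.457e-03 M. For HA ⇌ H⁺ + A⁻, Ka = [H⁺][A⁻]/[HA] = [H⁺]² / ([HA]₀ − [H⁺]) = (6.457e-03)² / (0.111 − 6.457e-03) = 3.99e-04.

K_a = 3.99e-04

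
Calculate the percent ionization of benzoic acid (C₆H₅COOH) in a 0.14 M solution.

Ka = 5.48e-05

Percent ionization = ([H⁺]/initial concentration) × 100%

Using Ka equilibrium: x² + Ka×x - Ka×C = 0. Solving: [H⁺] = 2.7426e-03. Percent = (2.7426e-03/0.14) × 100

Percent ionization = 1.96%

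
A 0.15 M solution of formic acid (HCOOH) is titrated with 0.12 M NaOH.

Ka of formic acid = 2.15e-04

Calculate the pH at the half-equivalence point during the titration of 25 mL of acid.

At half-equivalence [HA] = [A⁻], so Henderson-Hasselbalch gives pH = pKa = -log(2.15e-04) = 3.67.

pH = pKa = 3.67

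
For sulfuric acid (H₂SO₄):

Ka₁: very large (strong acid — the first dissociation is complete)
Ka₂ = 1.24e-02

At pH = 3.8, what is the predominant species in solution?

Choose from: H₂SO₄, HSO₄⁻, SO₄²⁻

The first dissociation is complete, so H₂SO₄ itself is never the predominant species in water; pKa₂ = -log(1.24e-02) = 1.91. For a polyprotic acid the predominant species crosses at each pKa: below pKa_n the protonated form dominates, above it the deprotonated form does. At pH = 3.8, the predominant species is SO₄²⁻.

SO₄²⁻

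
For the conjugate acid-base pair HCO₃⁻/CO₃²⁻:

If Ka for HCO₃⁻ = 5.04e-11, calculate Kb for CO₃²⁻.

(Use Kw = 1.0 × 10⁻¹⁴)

For a conjugate pair Ka × Kb = Kw, so Kb = Kw/Ka = 1.0 × 10⁻¹⁴ / 5.04e-11 = 1.98e-04.

K_b = 1.98e-04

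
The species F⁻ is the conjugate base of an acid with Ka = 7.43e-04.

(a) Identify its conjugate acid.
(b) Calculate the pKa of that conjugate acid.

(a) The conjugate acid is formed by adding one H⁺ to F⁻, giving HF. (b) pKa = -log(Ka) = -log(7.43e-04) = 3.13.

Conjugate acid: HF; pK_a = 3.13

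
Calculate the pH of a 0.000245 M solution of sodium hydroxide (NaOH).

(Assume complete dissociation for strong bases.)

[OH⁻] = 0.000245 M for strong base. pOH = -log[OH⁻] = 3.61, pH = 14 - pOH

pH = 10.39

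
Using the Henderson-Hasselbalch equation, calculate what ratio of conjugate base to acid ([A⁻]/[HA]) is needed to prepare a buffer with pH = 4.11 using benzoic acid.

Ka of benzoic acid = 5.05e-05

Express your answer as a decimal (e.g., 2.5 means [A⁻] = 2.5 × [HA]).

pKa = -log(5.05e-05) = 4.2967. pH = pKa + log([A⁻]/[HA]), so log([A⁻]/[HA]) = pH − pKa = 4.11 − 4.2967 = -0.1867. [A⁻]/[HA] = 10^(-0.1867) = 0.651

[A⁻]/[HA] = 0.651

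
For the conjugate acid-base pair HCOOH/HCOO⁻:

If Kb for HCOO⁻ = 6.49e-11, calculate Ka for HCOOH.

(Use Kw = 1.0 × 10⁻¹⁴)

For a conjugate pair Ka × Kb = Kw, so Ka = Kw/Kb = 1.0 × 10⁻¹⁴ / 6.49e-11 = 1.54e-04.

K_a = 1.54e-04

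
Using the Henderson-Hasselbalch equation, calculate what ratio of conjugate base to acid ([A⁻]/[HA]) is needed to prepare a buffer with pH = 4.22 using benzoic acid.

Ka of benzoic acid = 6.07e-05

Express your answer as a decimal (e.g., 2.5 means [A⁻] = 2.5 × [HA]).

pKa = -log(6.07e-05) = 4.2168. pH = pKa + log([A⁻]/[HA]), so log([A⁻]/[HA]) = pH − pKa = 4.22 − 4.2168 = 0.0032. [A⁻]/[HA] = 10^(0.0032) = 1.01

[A⁻]/[HA] = 1.01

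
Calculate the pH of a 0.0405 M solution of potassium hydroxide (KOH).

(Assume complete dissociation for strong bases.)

[OH⁻] = 0.0405 M for strong base. pOH = -log[OH⁻] = 1.39, pH = 14 - pOH

pH = 12.61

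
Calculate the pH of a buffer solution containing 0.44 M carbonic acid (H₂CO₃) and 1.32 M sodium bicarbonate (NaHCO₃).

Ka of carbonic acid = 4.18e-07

pKa = -log(4.18e-07) = 6.38. pH = pKa + log([A⁻]/[HA]) = 6.38 + log(1.32/0.44)

pH = 6.86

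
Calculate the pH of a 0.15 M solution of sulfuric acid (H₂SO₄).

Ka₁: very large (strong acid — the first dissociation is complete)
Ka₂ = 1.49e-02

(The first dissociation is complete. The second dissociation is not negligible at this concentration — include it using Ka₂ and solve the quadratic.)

First dissociation is complete: [H⁺]₀ = [HSO₄⁻]₀ = C = 0.15 M. Second dissociation HSO₄⁻ ⇌ H⁺ + SO₄²⁻: let x = [SO₄²⁻]. Ka₂ = (C + x)·x / (C − x) = 1.49e-02 → x² + (C + Ka₂)·x − Ka₂·C = 0 → x² + 0.16490·x − 2.235e-03 = 0. x = (−0.16490 + √(0.16490² + 4 × 2.235e-03)) / 2 = 1.2592e-02 M. [H⁺] = C + x = 0.15 + 1.2592e-02 = 1.6259e-01 M. pH = -log(1.6259e-01) = 0.79.

pH = 0.79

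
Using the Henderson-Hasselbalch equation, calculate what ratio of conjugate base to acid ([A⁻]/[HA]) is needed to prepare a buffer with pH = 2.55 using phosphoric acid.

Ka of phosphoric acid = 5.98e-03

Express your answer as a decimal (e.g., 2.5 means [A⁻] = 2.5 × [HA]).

pKa = -log(5.98e-03) = 2.2233. pH = pKa + log([A⁻]/[HA]), so log([A⁻]/[HA]) = pH − pKa = 2.55 − 2.2233 = 0.3267. [A⁻]/[HA] = 10^(0.3267) = 2.12

[A⁻]/[HA] = 2.12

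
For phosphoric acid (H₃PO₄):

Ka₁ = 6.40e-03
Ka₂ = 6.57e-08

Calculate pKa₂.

pKa₂ = -log(Ka₂) = -log(6.57e-08) = 7.18.

pK_{a2} = 7.18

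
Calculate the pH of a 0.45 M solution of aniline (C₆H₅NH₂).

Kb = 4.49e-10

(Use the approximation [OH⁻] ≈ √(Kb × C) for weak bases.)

[OH⁻] = √(Kb × C) = √(4.49e-10 × 0.45) = 1.4214e-05. pOH = 4.85, pH = 14 - pOH

pH = 9.15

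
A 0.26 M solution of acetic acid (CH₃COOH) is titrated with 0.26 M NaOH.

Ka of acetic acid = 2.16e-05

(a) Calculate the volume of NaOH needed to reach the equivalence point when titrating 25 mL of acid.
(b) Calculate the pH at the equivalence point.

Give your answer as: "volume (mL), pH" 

moles acid = 0.26 × 25/1000 = 0.0065 mol; V_base = moles/0.26 × 1000 = 25.0 mL. At equivalence only the conjugate base is present: [A⁻] = 0.0065/0.050 = 1.3000e-01 M. Kb = Kw/Ka = 4.63e-10; [OH⁻] = √(Kb × [A⁻]) = 7.7579e-06; pOH = 5.11; pH = 14 - pOH = 8.89.

V = 25.0 mL, pH = 8.89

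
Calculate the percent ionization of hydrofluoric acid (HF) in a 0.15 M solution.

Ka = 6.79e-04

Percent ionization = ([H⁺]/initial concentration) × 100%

Using Ka equilibrium: x² + Ka×x - Ka×C = 0. Solving: [H⁺] = 9.7583e-03. Percent = (9.7583e-03/0.15) × 100

Percent ionization = 6.51%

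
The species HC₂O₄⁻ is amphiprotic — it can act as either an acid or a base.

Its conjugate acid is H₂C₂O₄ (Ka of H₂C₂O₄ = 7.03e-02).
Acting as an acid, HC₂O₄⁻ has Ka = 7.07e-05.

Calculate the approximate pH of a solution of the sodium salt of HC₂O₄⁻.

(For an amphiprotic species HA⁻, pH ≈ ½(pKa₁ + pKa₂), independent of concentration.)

pKa₁ = -log(7.03e-02) = 1.15; pKa₂ = -log(7.07e-05) = 4.15. For an amphiprotic species, pH ≈ ½(pKa₁ + pKa₂) = ½(1.15 + 4.15) = 2.65.

pH = 2.65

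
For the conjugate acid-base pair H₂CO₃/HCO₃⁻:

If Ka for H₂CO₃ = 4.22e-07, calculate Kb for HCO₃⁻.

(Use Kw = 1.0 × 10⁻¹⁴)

For a conjugate pair Ka × Kb = Kw, so Kb = Kw/Ka = 1.0 × 10⁻¹⁴ / 4.22e-07 = 2.37e-08.

K_b = 2.37e-08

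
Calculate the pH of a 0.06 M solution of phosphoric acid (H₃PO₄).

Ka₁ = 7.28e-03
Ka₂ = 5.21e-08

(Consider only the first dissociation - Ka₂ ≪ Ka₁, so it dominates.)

First dissociation dominates. From Ka₁ = [H⁺][HA⁻]/[H₂A], x² + Ka₁·x − Ka₁·C = 0 with C = 0.06 M and Ka₁ = 7.28e-03. Solving: [H⁺] = (−Ka₁ + √(Ka₁² + 4·Ka₁·C)) / 2 = 1.7574e-02 M. pH = -log(1.7574e-02) = 1.76.

pH = 1.76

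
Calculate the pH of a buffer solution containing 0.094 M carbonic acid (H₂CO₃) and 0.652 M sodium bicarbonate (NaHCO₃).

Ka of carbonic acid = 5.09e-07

pKa = -log(5.09e-07) = 6.29. pH = pKa + log([A⁻]/[HA]) = 6.29 + log(0.652/0.094)

pH = 7.13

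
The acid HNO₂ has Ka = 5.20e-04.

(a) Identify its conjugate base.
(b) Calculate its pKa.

(a) The conjugate base is formed by removing one H⁺ from HNO₂, giving NO₂⁻. (b) pKa = -log(Ka) = -log(5.20e-04) = 3.28.

Conjugate base: NO₂⁻; pK_a = 3.28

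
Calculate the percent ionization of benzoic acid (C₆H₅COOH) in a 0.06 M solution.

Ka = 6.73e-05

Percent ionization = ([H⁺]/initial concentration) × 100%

Using Ka equilibrium: x² + Ka×x - Ka×C = 0. Solving: [H⁺] = 1.9761e-03. Percent = (1.9761e-03/0.06) × 100

Percent ionization = 3.29%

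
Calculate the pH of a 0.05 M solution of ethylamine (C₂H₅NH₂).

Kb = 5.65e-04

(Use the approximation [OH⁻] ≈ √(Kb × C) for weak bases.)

[OH⁻] = √(Kb × C) = √(5.65e-04 × 0.05) = 5.3151e-03. pOH = 2.27, pH = 14 - pOH

pH = 11.73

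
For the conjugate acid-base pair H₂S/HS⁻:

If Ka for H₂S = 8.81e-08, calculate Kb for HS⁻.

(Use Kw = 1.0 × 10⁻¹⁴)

For a conjugate pair Ka × Kb = Kw, so Kb = Kw/Ka = 1.0 × 10⁻¹⁴ / 8.81e-08 = 1.14e-07.

K_b = 1.14e-07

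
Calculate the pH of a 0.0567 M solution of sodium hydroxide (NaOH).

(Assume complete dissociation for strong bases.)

[OH⁻] = 0.0567 M for strong base. pOH = -log[OH⁻] = 1.25, pH = 14 - pOH

pH = 12.75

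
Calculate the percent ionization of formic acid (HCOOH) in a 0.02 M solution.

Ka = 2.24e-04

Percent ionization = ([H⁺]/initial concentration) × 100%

Using Ka equilibrium: x² + Ka×x - Ka×C = 0. Solving: [H⁺] = 2.0076e-03. Percent = (2.0076e-03/0.02) × 100

Percent ionization = 10%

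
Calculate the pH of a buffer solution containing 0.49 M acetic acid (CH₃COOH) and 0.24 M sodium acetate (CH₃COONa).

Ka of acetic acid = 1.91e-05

pKa = -log(1.91e-05) = 4.72. pH = pKa + log([A⁻]/[HA]) = 4.72 + log(0.24/0.49)

pH = 4.41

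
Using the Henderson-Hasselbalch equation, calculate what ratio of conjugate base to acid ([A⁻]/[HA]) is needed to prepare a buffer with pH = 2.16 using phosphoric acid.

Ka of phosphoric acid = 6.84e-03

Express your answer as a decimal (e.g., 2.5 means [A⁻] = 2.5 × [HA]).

pKa = -log(6.84e-03) = 2.1649. pH = pKa + log([A⁻]/[HA]), so log([A⁻]/[HA]) = pH − pKa = 2.16 − 2.1649 = -0.0049. [A⁻]/[HA] = 10^(-0.0049) = 0.989

[A⁻]/[HA] = 0.989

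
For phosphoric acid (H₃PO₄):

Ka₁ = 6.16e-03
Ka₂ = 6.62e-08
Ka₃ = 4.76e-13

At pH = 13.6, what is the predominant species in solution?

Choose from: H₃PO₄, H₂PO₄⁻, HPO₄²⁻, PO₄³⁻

pKa₁ = 2.21, pKa₂ = 7.18, pKa₃ = 12.32. For a polyprotic acid the predominant species crosses at each pKa: below pKa_n the protonated form dominates, above it the deprotonated form does. At pH = 13.6, the predominant species is PO₄³⁻.

PO₄³⁻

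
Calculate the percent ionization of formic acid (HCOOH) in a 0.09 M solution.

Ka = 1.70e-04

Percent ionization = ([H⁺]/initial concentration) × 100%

Using Ka equilibrium: x² + Ka×x - Ka×C = 0. Solving: [H⁺] = 3.8274e-03. Percent = (3.8274e-03/0.09) × 100

Percent ionization = 4.25%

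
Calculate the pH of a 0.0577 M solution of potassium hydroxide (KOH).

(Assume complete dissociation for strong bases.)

[OH⁻] = 0.0577 M for strong base. pOH = -log[OH⁻] = 1.24, pH = 14 - pOH

pH = 12.76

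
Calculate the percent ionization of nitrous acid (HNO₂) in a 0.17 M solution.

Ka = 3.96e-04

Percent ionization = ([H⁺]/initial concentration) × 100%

Using Ka equilibrium: x² + Ka×x - Ka×C = 0. Solving: [H⁺] = 8.0093e-03. Percent = (8.0093e-03/0.17) × 100

Percent ionization = 4.71%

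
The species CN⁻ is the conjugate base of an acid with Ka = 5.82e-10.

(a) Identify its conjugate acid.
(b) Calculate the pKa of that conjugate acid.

(a) The conjugate acid is formed by adding one H⁺ to CN⁻, giving HCN. (b) pKa = -log(Ka) = -log(5.82e-10) = 9.24.

Conjugate acid: HCN; pK_a = 9.24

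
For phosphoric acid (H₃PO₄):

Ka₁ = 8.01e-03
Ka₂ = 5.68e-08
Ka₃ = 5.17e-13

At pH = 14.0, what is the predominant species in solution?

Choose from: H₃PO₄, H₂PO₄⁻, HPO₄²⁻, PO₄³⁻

pKa₁ = 2.10, pKa₂ = 7.25, pKa₃ = 12.29. For a polyprotic acid the predominant species crosses at each pKa: below pKa_n the protonated form dominates, above it the deprotonated form does. At pH = 14.0, the predominant species is PO₄³⁻.

PO₄³⁻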